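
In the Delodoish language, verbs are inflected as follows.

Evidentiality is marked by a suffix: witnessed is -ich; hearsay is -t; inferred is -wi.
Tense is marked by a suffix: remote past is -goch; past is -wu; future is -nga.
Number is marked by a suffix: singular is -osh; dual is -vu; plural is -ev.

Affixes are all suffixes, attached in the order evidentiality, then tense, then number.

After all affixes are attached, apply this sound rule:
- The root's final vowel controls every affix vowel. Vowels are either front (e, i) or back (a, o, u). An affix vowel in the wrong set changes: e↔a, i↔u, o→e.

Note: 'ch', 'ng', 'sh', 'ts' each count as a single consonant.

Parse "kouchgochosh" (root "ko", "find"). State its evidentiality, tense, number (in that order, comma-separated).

Segment: ko-ich-goch-osh.
evidentiality: -ich → witnessed.
tense: -goch → remote past.
number: -osh → singular.

witnessed, remote past, singular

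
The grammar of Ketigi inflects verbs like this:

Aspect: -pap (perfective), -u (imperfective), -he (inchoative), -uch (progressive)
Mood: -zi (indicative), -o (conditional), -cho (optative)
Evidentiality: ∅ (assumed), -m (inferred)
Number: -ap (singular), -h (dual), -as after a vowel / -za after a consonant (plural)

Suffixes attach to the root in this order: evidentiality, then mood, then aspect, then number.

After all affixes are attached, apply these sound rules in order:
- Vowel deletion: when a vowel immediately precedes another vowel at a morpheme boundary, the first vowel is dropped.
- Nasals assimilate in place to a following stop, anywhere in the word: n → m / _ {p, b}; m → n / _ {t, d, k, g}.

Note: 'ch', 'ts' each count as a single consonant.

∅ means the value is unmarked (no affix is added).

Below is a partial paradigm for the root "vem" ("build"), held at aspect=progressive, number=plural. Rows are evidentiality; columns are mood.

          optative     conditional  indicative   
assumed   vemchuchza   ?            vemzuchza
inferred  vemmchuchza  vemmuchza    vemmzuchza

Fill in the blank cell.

evidentiality = assumed: zero marking, form stays vem.
Attach mood conditional -o → vemo.
Attach aspect progressive -uch → vemouch.
Attach number plural -za (after consonant 'ch') → vemouchza.
Apply vowel deletion: vemouchza → vemuchza.
Nasal assimilation: no change.

vemuchza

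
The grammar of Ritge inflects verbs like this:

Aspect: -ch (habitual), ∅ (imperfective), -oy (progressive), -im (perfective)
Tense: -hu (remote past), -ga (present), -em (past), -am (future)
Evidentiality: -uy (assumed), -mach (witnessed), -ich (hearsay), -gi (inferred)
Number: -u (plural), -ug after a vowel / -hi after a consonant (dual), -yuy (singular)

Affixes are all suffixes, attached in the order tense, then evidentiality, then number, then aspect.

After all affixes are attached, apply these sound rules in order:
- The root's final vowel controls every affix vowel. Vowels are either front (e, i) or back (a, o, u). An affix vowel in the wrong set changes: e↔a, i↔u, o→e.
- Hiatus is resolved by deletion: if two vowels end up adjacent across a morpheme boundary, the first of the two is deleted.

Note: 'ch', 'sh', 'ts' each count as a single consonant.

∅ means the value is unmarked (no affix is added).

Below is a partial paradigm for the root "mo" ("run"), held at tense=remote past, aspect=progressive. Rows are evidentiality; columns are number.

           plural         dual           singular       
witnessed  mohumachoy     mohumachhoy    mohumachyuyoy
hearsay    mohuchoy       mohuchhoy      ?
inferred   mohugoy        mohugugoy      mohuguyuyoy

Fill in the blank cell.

mohuchyuyoy

Attach tense remote past -hu → mohu.
Attach evidentiality hearsay -ich → mohuich.
Attach number singular -yuy → mohuichyuy.
Attach aspect progressive -oy → mohuichyuyoy.
Apply vowel harmony: mohuichyuyoy → mohuuchyuyoy.
Apply vowel deletion: mohuuchyuyoy → mohuchyuyoy.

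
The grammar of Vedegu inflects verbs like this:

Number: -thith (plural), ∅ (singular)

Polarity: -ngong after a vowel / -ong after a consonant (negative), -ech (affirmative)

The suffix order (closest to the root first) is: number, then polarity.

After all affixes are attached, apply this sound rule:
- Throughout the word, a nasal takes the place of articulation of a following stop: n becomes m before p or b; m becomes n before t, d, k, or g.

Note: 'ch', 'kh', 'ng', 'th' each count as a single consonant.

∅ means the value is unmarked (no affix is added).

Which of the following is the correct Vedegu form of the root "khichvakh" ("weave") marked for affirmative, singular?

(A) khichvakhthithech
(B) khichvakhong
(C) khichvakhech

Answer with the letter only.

number = singular: zero marking, form stays khichvakh.
Attach polarity affirmative -ech → khichvakhech.
Nasal assimilation: no change.
So the correct form is khichvakhech, option (C).
(B) khichvakhong is wrong: it uses negative instead of affirmative for polarity.
(A) khichvakhthithech is wrong: it uses plural instead of singular for number.

C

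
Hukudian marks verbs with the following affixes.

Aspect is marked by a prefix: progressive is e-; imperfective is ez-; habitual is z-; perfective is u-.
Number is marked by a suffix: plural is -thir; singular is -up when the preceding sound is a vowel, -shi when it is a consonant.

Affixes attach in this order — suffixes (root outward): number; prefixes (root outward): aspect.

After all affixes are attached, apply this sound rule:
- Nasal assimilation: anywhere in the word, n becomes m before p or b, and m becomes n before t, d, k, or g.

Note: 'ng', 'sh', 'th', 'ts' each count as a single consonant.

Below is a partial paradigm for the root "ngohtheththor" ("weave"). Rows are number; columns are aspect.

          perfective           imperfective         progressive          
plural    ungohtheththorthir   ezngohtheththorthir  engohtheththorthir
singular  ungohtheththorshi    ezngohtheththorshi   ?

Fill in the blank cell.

engohtheththorshi

Attach aspect progressive e- → engohtheththor.
Attach number singular -shi (after consonant 'r') → engohtheththorshi.
Nasal assimilation: no change.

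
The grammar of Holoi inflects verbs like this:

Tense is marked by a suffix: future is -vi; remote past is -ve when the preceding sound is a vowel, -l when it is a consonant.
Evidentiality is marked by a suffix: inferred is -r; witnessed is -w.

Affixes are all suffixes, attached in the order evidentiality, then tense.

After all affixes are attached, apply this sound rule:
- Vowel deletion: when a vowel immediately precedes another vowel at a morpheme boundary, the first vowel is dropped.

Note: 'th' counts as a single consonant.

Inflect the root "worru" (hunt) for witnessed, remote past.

worruwl

Attach evidentiality witnessed -w → worruw.
Attach tense remote past -l (after consonant 'w') → worruwl.
Vowel deletion: no change.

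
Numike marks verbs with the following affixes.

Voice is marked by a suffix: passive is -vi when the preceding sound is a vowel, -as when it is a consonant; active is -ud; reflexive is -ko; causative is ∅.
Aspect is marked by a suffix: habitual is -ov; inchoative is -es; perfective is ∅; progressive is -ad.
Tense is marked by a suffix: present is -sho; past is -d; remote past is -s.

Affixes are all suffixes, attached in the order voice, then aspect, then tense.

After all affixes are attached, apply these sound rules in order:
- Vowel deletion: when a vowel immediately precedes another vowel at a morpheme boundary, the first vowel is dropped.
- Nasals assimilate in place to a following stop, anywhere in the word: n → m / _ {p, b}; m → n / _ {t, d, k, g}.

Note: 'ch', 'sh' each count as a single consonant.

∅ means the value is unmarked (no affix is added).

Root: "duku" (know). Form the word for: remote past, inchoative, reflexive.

Attach voice reflexive -ko → dukuko.
Attach aspect inchoative -es → dukukoes.
Attach tense remote past -s → dukukoess.
Apply vowel deletion: dukukoess → dukukess.
Nasal assimilation: no change.

dukukess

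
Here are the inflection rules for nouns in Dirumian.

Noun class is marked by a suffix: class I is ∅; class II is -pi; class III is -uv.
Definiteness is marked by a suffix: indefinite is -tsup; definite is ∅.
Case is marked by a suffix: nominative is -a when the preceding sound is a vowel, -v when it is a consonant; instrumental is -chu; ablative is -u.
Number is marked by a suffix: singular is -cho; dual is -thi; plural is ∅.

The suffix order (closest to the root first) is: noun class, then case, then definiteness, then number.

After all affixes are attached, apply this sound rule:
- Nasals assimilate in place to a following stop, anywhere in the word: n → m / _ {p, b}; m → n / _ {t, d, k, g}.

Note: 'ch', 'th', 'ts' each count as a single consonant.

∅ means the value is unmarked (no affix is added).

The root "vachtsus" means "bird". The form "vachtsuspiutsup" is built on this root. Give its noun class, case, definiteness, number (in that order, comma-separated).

Segment: vachtsus-pi-u-tsup.
noun class: -pi → class II.
case: -u → ablative.
definiteness: -tsup → indefinite.
number: ∅ → plural.

class II, ablative, indefinite, plural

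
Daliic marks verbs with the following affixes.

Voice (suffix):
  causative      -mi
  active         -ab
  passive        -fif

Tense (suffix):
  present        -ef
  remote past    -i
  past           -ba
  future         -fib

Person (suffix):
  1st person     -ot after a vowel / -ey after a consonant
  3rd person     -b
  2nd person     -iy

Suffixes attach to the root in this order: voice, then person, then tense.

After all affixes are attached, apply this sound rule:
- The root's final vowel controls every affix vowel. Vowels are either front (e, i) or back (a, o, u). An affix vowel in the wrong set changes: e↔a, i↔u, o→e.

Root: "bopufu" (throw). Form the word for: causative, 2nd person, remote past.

Attach voice causative -mi → bopufumi.
Attach person 2nd person -iy → bopufumiiy.
Attach tense remote past -i → bopufumiiyi.
Apply vowel harmony: bopufumiiyi → bopufumuuyu.

bopufumuuyu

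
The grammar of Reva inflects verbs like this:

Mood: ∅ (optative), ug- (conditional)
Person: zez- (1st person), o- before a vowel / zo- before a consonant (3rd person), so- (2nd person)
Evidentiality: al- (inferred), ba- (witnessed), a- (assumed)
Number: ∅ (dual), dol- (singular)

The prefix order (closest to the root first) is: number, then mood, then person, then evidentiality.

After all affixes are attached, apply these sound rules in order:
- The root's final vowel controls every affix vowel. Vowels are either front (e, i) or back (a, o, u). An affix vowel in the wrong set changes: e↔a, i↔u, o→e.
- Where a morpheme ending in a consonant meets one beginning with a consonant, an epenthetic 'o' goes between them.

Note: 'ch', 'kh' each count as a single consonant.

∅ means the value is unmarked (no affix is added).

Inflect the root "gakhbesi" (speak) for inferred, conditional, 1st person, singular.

elozezigodelogakhbesi

Attach number singular dol- → dolgakhbesi.
Attach mood conditional ug- → ugdolgakhbesi.
Attach person 1st person zez- → zezugdolgakhbesi.
Attach evidentiality inferred al- → alzezugdolgakhbesi.
Apply vowel harmony: alzezugdolgakhbesi → elzezigdelgakhbesi.
Apply epenthesis: elzezigdelgakhbesi → elozezigodelogakhbesi.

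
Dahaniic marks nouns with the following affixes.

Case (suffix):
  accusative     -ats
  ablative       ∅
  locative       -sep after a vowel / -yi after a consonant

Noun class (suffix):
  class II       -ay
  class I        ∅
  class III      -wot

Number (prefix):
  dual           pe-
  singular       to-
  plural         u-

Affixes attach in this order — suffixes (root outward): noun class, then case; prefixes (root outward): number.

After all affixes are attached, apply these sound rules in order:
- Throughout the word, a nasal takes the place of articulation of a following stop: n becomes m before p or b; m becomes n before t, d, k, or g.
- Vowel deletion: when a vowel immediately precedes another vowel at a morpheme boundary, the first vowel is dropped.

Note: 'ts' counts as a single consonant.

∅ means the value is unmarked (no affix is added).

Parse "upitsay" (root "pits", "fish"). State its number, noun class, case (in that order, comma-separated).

Segment: u-pits-ay.
number: u- → plural.
noun class: -ay → class II.
case: ∅ → ablative.

plural, class II, ablative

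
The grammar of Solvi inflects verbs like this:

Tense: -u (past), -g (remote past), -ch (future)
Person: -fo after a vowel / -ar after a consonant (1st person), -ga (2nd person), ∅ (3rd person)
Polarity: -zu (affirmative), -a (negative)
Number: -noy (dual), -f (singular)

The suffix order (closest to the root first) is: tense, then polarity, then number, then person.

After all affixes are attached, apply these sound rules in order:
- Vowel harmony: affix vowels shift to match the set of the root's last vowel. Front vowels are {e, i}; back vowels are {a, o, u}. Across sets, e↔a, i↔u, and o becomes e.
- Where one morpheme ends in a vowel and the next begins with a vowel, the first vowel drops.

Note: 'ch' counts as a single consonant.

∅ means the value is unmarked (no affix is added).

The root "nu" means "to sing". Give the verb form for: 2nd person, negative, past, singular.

Attach tense past -u → nuu.
Attach polarity negative -a → nuua.
Attach number singular -f → nuuaf.
Attach person 2nd person -ga → nuuafga.
Vowel harmony: no change.
Apply vowel deletion: nuuafga → nafga.

nafga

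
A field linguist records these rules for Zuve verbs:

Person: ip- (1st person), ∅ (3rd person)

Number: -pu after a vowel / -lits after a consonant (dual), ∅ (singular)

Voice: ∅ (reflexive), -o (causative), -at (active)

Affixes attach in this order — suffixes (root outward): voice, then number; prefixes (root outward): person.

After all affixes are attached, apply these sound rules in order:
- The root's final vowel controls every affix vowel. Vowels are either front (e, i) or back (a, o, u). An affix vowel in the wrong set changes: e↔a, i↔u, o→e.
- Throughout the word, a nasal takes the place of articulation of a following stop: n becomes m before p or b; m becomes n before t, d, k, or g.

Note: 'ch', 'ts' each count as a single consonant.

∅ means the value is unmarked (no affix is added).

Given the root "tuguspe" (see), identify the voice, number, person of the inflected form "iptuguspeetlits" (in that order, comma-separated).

active, dual, 1st person

Segment: ip-tuguspe-at-lits.
voice: -at → active.
number: -pu/lits → dual.
person: ip- → 1st person.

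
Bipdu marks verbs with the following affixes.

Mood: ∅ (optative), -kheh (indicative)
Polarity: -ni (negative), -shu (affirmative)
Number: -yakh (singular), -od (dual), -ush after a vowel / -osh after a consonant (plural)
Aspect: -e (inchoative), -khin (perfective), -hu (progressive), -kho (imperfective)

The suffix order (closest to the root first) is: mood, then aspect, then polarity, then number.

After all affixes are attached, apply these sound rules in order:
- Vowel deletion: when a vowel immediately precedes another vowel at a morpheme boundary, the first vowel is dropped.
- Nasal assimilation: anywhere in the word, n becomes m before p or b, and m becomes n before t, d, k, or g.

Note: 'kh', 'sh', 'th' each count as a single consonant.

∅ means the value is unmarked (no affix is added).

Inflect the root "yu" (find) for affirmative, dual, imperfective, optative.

yukhoshod

mood = optative: zero marking, form stays yu.
Attach aspect imperfective -kho → yukho.
Attach polarity affirmative -shu → yukhoshu.
Attach number dual -od → yukhoshuod.
Apply vowel deletion: yukhoshuod → yukhoshod.
Nasal assimilation: no change.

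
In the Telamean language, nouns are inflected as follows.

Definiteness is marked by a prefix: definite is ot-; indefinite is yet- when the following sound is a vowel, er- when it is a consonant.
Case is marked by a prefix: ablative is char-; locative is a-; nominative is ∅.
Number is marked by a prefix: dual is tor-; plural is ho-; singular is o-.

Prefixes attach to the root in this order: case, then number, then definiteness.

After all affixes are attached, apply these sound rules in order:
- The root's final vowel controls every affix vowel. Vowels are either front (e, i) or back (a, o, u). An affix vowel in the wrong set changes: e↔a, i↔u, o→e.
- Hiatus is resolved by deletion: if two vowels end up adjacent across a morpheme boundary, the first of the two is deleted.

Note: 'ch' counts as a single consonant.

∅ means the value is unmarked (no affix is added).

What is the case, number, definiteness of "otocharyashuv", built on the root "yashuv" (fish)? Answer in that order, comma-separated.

Segment: ot-o-char-yashuv.
case: char- → ablative.
number: o- → singular.
definiteness: ot- → definite.

ablative, singular, definite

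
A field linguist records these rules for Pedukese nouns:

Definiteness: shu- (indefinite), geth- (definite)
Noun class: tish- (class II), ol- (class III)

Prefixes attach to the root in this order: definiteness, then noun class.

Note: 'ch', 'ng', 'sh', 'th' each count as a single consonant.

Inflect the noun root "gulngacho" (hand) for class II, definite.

Attach definiteness definite geth- → gethgulngacho.
Attach noun class class II tish- → tishgethgulngacho.

tishgethgulngacho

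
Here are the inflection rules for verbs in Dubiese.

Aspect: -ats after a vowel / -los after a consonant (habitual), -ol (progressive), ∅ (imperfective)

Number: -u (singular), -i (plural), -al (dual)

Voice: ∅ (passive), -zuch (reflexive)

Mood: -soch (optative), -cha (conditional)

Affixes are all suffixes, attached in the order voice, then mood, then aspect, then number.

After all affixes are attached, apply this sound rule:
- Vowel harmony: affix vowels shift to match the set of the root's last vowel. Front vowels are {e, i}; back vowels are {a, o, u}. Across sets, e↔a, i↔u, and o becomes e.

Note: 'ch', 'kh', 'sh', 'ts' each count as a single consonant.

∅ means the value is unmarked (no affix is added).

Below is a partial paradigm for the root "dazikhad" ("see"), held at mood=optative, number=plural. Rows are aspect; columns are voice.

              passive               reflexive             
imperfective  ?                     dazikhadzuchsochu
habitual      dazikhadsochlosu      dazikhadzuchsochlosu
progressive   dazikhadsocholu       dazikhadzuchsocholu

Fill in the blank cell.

voice = passive: zero marking, form stays dazikhad.
Attach mood optative -soch → dazikhadsoch.
aspect = imperfective: zero marking, form stays dazikhadsoch.
Attach number plural -i → dazikhadsochi.
Apply vowel harmony: dazikhadsochi → dazikhadsochu.

dazikhadsochu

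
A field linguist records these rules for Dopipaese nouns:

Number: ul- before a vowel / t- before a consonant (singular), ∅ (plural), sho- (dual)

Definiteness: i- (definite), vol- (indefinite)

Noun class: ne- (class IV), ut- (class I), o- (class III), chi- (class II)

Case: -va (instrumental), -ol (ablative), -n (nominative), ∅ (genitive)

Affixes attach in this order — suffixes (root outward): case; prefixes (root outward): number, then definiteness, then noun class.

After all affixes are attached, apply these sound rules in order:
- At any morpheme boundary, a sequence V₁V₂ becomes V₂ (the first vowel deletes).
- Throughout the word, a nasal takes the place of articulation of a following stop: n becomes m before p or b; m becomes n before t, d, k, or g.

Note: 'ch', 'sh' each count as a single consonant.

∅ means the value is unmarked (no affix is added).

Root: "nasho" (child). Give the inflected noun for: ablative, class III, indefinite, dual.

Attach number dual sho- → shonasho.
Attach case ablative -ol → shonashool.
Attach definiteness indefinite vol- → volshonashool.
Attach noun class class III o- → ovolshonashool.
Apply vowel deletion: ovolshonashool → ovolshonashol.
Nasal assimilation: no change.

ovolshonashol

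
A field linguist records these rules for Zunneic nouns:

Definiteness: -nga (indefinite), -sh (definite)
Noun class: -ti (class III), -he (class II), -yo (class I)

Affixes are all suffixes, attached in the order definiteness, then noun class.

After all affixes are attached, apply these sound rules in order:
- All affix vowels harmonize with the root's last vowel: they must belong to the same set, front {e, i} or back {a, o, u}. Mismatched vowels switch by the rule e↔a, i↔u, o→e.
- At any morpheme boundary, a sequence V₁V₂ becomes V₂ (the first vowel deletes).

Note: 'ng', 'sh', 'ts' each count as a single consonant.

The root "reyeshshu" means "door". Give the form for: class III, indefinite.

reyeshshungatu

Attach definiteness indefinite -nga → reyeshshunga.
Attach noun class class III -ti → reyeshshungati.
Apply vowel harmony: reyeshshungati → reyeshshungatu.
Vowel deletion: no change.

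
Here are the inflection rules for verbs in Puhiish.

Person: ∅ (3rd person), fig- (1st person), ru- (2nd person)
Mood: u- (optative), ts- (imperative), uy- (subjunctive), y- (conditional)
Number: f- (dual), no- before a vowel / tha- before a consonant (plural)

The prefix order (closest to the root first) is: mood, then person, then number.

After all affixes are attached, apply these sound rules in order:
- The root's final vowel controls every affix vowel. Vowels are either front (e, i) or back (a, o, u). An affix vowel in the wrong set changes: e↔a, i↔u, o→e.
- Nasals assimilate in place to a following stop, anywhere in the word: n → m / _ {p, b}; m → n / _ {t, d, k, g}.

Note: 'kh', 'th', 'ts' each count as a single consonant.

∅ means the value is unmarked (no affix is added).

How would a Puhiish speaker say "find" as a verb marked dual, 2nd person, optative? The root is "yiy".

friiyiy

Attach mood optative u- → uyiy.
Attach person 2nd person ru- → ruuyiy.
Attach number dual f- → fruuyiy.
Apply vowel harmony: fruuyiy → friiyiy.
Nasal assimilation: no change.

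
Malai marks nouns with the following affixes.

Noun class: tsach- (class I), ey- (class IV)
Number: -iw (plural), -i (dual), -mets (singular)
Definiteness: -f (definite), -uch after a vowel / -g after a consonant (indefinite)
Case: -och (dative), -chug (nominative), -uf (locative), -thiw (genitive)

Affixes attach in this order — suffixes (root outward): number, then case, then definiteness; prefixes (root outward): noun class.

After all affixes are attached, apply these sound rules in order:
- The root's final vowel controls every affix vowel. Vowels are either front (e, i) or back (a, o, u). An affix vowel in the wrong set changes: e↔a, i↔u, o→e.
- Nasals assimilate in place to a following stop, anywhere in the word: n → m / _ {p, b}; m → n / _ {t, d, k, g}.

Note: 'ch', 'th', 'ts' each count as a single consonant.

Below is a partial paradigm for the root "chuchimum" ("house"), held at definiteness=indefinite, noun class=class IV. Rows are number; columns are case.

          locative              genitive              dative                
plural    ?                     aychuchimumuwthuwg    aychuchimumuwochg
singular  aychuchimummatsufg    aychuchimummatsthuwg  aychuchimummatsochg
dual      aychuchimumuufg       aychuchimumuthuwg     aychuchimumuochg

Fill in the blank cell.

Attach number plural -iw → chuchimumiw.
Attach case locative -uf → chuchimumiwuf.
Attach definiteness indefinite -g (after consonant 'f') → chuchimumiwufg.
Attach noun class class IV ey- → eychuchimumiwufg.
Apply vowel harmony: eychuchimumiwufg → aychuchimumuwufg.
Nasal assimilation: no change.

aychuchimumuwufg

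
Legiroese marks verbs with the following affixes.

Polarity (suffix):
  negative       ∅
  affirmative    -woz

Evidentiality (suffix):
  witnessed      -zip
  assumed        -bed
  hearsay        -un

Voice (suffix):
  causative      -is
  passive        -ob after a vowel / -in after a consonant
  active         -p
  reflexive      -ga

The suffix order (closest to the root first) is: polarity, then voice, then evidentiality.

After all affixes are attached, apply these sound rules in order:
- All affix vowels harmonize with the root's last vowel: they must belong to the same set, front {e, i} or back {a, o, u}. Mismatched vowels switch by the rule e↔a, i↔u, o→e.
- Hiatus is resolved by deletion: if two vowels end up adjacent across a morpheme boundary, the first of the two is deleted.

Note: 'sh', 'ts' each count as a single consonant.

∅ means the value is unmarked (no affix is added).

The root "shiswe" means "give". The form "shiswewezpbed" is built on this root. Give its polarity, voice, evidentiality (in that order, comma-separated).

Segment: shiswe-woz-p-bed.
polarity: -woz → affirmative.
voice: -p → active.
evidentiality: -bed → assumed.

affirmative, active, assumed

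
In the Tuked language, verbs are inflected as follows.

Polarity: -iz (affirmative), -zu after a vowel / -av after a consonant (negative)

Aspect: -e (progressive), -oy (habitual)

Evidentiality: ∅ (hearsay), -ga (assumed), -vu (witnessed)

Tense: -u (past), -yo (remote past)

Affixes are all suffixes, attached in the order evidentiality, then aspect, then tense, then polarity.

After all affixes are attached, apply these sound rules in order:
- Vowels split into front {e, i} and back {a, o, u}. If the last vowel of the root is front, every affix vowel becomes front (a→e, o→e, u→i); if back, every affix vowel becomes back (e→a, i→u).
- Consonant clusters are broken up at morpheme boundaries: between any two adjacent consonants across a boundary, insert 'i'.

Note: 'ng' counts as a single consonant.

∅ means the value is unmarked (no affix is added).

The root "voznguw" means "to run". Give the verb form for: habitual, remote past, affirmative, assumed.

Attach evidentiality assumed -ga → voznguwga.
Attach aspect habitual -oy → voznguwgaoy.
Attach tense remote past -yo → voznguwgaoyyo.
Attach polarity affirmative -iz → voznguwgaoyyoiz.
Apply vowel harmony: voznguwgaoyyoiz → voznguwgaoyyouz.
Apply epenthesis: voznguwgaoyyouz → voznguwigaoyiyouz.

voznguwigaoyiyouz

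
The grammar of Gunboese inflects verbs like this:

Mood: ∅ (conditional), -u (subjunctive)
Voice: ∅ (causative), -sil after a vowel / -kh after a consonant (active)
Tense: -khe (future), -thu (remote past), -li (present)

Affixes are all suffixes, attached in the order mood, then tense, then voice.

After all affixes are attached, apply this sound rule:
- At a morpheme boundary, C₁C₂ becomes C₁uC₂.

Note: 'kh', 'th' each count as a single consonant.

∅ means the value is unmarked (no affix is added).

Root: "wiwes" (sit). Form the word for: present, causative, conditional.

mood = conditional: zero marking, form stays wiwes.
Attach tense present -li → wiwesli.
voice = causative: zero marking, form stays wiwesli.
Apply epenthesis: wiwesli → wiwesuli.

wiwesuli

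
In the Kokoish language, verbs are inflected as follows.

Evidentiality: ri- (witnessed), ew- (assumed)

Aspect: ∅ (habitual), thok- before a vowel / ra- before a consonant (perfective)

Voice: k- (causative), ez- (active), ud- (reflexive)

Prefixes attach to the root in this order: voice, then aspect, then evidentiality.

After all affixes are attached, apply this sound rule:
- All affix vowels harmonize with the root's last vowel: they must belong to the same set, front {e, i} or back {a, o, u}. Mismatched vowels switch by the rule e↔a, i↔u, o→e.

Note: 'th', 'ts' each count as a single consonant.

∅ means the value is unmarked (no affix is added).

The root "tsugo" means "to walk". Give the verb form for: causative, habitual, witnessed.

ruktsugo

Attach voice causative k- → ktsugo.
aspect = habitual: zero marking, form stays ktsugo.
Attach evidentiality witnessed ri- → riktsugo.
Apply vowel harmony: riktsugo → ruktsugo.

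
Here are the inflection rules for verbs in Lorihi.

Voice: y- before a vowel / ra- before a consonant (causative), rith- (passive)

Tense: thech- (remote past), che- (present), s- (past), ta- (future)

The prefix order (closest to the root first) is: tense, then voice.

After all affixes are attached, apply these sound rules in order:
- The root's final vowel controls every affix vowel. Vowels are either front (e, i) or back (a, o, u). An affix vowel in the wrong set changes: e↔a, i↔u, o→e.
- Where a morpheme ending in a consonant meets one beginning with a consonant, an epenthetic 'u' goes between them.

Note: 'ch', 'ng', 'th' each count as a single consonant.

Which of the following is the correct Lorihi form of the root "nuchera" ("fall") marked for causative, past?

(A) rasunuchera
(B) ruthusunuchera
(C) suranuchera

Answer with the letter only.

Attach tense past s- → snuchera.
Attach voice causative ra- (before consonant 's') → rasnuchera.
Vowel harmony: no change.
Apply epenthesis: rasnuchera → rasunuchera.
So the correct form is rasunuchera, option (A).
(B) ruthusunuchera is wrong: it uses passive instead of causative for voice.
(C) suranuchera is wrong: it has the affixes in the wrong order.

A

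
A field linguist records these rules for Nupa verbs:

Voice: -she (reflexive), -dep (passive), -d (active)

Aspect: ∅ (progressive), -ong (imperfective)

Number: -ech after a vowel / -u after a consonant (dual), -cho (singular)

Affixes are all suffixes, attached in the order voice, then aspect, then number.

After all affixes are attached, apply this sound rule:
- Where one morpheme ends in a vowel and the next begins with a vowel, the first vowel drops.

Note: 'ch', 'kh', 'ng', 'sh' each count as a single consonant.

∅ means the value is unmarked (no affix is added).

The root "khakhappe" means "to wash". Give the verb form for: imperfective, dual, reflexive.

Attach voice reflexive -she → khakhappeshe.
Attach aspect imperfective -ong → khakhappesheong.
Attach number dual -u (after consonant 'ng') → khakhappesheongu.
Apply vowel deletion: khakhappesheongu → khakhappeshongu.

khakhappeshongu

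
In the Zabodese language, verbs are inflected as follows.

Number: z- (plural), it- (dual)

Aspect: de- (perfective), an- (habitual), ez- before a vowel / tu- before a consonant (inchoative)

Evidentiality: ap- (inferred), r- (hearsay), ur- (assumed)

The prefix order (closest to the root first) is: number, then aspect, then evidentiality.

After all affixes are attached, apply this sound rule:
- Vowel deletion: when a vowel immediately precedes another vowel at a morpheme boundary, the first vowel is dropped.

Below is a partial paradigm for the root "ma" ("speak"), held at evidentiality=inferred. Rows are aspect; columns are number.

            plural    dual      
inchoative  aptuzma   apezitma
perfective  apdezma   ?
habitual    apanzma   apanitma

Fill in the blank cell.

Attach number dual it- → itma.
Attach aspect perfective de- → deitma.
Attach evidentiality inferred ap- → apdeitma.
Apply vowel deletion: apdeitma → apditma.

apditma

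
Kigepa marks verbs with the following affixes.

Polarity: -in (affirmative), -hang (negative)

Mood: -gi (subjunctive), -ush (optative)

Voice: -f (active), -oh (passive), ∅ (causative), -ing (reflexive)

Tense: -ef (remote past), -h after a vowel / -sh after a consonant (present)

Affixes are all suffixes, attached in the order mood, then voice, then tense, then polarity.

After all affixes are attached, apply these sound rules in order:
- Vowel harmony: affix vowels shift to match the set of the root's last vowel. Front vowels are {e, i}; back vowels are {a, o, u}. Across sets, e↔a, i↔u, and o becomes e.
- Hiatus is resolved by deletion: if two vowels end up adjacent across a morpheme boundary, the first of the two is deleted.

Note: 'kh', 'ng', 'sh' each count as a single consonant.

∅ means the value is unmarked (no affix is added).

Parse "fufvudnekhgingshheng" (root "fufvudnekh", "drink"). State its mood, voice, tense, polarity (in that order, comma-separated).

Segment: fufvudnekh-gi-ing-sh-hang.
mood: -gi → subjunctive.
voice: -ing → reflexive.
tense: -h/sh → present.
polarity: -hang → negative.

subjunctive, reflexive, present, negative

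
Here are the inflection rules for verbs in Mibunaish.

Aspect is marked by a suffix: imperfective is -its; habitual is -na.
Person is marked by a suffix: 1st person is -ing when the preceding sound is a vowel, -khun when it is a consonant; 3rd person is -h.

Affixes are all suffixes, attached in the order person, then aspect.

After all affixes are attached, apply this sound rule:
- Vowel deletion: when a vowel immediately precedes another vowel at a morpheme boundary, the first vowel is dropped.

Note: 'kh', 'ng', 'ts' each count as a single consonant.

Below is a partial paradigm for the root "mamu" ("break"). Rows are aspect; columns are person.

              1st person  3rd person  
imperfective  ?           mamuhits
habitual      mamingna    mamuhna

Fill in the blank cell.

mamingits

Attach person 1st person -ing (after vowel 'u') → mamuing.
Attach aspect imperfective -its → mamuingits.
Apply vowel deletion: mamuingits → mamingits.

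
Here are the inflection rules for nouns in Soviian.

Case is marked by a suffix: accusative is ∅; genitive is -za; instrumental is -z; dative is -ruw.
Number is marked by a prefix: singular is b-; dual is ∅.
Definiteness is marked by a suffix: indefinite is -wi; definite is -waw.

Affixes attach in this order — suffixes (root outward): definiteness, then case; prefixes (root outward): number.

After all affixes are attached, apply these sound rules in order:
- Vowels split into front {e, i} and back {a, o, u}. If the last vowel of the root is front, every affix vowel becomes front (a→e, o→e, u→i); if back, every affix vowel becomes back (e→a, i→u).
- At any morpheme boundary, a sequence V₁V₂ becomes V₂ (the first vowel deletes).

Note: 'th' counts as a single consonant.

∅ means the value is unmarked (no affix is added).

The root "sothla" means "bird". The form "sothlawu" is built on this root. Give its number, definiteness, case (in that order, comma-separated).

dual, indefinite, accusative

Segment: sothla-wi.
number: ∅ → dual.
definiteness: -wi → indefinite.
case: ∅ → accusative.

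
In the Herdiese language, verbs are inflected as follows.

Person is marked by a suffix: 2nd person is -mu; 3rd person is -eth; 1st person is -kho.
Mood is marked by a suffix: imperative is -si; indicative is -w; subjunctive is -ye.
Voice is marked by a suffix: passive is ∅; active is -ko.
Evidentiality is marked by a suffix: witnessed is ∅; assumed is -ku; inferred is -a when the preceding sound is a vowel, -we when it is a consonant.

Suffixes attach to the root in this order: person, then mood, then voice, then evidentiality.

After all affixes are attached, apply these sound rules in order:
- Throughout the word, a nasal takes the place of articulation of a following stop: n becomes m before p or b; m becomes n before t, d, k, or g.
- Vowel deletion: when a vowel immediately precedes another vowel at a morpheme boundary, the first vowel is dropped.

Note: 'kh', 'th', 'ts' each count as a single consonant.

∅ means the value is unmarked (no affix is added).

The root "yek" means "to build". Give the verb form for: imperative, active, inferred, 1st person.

Attach person 1st person -kho → yekkho.
Attach mood imperative -si → yekkhosi.
Attach voice active -ko → yekkhosiko.
Attach evidentiality inferred -a (after vowel 'o') → yekkhosikoa.
Nasal assimilation: no change.
Apply vowel deletion: yekkhosikoa → yekkhosika.

yekkhosika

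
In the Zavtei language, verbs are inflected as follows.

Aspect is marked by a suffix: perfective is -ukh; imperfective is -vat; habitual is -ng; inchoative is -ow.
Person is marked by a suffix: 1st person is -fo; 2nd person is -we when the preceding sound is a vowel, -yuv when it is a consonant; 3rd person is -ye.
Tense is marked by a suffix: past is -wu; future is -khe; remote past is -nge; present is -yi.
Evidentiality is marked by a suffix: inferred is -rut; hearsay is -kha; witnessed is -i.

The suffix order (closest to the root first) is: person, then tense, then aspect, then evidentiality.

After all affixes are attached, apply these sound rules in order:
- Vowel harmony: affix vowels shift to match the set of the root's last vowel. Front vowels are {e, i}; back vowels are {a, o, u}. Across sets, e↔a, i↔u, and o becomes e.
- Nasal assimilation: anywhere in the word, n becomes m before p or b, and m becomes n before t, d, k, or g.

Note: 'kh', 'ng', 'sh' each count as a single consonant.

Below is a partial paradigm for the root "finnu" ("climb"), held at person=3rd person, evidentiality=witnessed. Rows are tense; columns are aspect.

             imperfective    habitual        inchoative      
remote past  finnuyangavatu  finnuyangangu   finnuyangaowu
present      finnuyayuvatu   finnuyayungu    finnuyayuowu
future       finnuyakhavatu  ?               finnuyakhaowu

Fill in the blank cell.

finnuyakhangu

Attach person 3rd person -ye → finnuye.
Attach tense future -khe → finnuyekhe.
Attach aspect habitual -ng → finnuyekheng.
Attach evidentiality witnessed -i → finnuyekhengi.
Apply vowel harmony: finnuyekhengi → finnuyakhangu.
Nasal assimilation: no change.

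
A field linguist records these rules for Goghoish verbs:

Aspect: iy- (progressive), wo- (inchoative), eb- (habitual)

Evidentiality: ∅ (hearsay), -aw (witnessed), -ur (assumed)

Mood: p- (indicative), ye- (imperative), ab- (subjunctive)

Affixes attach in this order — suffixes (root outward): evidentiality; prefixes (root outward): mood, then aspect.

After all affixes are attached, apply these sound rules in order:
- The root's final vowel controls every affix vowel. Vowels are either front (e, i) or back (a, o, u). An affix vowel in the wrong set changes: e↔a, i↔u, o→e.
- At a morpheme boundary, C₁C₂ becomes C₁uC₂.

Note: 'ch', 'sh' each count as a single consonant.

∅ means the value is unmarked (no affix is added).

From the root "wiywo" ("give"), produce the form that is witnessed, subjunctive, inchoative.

Attach mood subjunctive ab- → abwiywo.
Attach aspect inchoative wo- → woabwiywo.
Attach evidentiality witnessed -aw → woabwiywoaw.
Vowel harmony: no change.
Apply epenthesis: woabwiywoaw → woabuwiywoaw.

woabuwiywoaw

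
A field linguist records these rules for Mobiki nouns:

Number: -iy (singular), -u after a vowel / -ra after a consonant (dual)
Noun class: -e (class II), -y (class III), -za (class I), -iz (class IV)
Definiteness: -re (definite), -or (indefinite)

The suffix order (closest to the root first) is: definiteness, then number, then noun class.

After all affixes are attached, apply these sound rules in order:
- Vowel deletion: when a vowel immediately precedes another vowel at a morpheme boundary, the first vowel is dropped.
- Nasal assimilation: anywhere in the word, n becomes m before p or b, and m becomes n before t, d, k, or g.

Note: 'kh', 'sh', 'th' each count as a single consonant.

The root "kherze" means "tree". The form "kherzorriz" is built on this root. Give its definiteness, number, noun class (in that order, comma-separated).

Segment: kherze-or-ra-iz.
definiteness: -or → indefinite.
number: -u/ra → dual.
noun class: -iz → class IV.

indefinite, dual, class IV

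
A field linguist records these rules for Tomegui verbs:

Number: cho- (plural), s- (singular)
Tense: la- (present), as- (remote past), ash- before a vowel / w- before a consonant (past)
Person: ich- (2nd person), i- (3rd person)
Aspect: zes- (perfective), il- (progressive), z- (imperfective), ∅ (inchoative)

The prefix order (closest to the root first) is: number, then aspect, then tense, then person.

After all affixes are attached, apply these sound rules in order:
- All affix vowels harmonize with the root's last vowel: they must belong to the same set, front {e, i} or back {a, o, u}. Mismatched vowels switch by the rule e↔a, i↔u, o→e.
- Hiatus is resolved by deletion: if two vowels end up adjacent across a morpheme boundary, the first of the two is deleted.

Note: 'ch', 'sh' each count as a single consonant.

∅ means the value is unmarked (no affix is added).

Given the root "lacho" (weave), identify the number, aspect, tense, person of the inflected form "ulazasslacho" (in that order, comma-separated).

Segment: i-la-zes-s-lacho.
number: s- → singular.
aspect: zes- → perfective.
tense: la- → present.
person: i- → 3rd person.

singular, perfective, present, 3rd person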